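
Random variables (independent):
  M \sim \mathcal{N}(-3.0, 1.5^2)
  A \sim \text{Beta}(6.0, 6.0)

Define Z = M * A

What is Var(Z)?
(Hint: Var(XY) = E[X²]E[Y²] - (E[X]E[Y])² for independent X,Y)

Var(XY) = E[X²]E[Y²] - (E[X]E[Y])²
E[M] = -3, Var(M) = 2.25
E[A] = 0.5, Var(A) = 0.019230769
E[M²] = 2.25 + (-3)² = 11.25
E[A²] = 0.019230769 + 0.5² = 0.26923077
Var(Z) = 11.25*0.26923077 - (-3*0.5)²
= 3.0288462 - 2.25 = 0.77884615

0.77884615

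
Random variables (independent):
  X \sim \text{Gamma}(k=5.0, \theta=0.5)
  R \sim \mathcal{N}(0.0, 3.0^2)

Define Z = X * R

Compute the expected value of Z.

For independent RVs: E[XY] = E[X]*E[Y]
E[X] = 2.5
E[R] = 0
E[Z] = 2.5 * 0 = 0

0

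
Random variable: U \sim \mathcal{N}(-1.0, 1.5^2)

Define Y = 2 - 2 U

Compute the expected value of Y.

For Y = -2U + 2:
E[Y] = -2 * E[U] + 2
E[U] = -1.0 = -1
E[Y] = -2 * (-1) + 2 = 4

4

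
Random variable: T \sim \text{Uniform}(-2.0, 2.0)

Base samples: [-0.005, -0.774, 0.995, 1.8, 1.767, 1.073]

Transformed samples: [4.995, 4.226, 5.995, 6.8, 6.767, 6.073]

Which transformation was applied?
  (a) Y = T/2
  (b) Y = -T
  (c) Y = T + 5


Checking option (c) Y = T + 5:
  T = -0.005 -> Y = 4.995 ✓
  T = -0.774 -> Y = 4.226 ✓
  T = 0.995 -> Y = 5.995 ✓
All samples match this transformation.

(c) T + 5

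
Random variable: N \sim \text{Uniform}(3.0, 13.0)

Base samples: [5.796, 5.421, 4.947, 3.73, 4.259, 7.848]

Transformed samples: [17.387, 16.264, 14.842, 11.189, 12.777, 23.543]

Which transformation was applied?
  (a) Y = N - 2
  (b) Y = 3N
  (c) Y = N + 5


Checking option (b) Y = 3N:
  N = 5.796 -> Y = 17.387 ✓
  N = 5.421 -> Y = 16.264 ✓
  N = 4.947 -> Y = 14.842 ✓
All samples match this transformation.

(b) 3N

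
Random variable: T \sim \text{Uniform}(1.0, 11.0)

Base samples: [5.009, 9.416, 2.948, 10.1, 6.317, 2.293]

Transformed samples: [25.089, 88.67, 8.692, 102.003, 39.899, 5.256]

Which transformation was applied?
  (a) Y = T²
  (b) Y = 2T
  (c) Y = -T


Checking option (a) Y = T²:
  T = 5.009 -> Y = 25.089 ✓
  T = 9.416 -> Y = 88.67 ✓
  T = 2.948 -> Y = 8.692 ✓
All samples match this transformation.

(a) T²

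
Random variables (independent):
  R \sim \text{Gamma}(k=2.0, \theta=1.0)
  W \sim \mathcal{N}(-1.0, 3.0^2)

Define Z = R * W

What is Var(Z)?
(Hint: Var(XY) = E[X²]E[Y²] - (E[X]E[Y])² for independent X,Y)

Var(XY) = E[X²]E[Y²] - (E[X]E[Y])²
E[R] = 2, Var(R) = 2
E[W] = -1, Var(W) = 9
E[R²] = 2 + 2² = 6
E[W²] = 9 + (-1)² = 10
Var(Z) = 6*10 - (2*(-1))²
= 60 - 4 = 56

56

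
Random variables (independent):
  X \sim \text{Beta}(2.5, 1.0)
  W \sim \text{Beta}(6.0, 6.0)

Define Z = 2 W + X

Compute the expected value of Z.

E[Z] = 1*E[X] + 2*E[W]
E[X] = 0.71428571
E[W] = 0.5
E[Z] = 1*0.71428571 + 2*0.5 = 1.7142857

1.7142857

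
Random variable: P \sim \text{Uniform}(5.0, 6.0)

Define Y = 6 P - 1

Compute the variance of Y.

For Y = aP + b: Var(Y) = a² * Var(P)
Var(P) = (6 - 5)^2/12 = 0.083333333
Var(Y) = 6² * 0.083333333 = 36 * 0.083333333 = 3

3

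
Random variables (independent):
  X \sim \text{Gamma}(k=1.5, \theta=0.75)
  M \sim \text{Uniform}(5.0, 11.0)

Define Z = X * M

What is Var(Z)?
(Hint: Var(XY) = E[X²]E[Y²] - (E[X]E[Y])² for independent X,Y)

Var(XY) = E[X²]E[Y²] - (E[X]E[Y])²
E[X] = 1.125, Var(X) = 0.84375
E[M] = 8, Var(M) = 3
E[X²] = 0.84375 + 1.125² = 2.109375
E[M²] = 3 + 8² = 67
Var(Z) = 2.109375*67 - (1.125*8)²
= 141.32812 - 81 = 60.328125

60.328125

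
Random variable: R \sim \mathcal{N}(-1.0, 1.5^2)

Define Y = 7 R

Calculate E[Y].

For Y = 7R:
E[Y] = 7 * E[R]
E[R] = -1.0 = -1
E[Y] = 7 * (-1) = -7

-7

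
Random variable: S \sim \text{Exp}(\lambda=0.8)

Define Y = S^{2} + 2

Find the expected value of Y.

E[Y] = 1*E[S²] + 2
E[S] = 1.25
E[S²] = Var(S) + (E[S])² = 1.5625 + 1.5625 = 3.125
E[Y] = 1*3.125 + 2 = 5.125

5.125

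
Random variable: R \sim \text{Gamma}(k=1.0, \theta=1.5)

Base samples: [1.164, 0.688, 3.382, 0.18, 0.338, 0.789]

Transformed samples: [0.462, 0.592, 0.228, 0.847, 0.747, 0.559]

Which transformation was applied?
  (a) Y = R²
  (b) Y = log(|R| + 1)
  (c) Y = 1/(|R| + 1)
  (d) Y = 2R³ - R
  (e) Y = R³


Checking option (c) Y = 1/(|R| + 1):
  R = 1.164 -> Y = 0.462 ✓
  R = 0.688 -> Y = 0.592 ✓
  R = 3.382 -> Y = 0.228 ✓
All samples match this transformation.

(c) 1/(|R| + 1)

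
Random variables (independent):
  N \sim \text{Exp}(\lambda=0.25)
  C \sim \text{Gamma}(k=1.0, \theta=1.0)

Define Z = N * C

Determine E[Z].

For independent RVs: E[XY] = E[X]*E[Y]
E[N] = 4
E[C] = 1
E[Z] = 4 * 1 = 4

4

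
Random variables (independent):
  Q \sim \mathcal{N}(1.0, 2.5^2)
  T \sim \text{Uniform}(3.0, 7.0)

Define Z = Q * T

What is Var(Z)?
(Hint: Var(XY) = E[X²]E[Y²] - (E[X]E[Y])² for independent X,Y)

Var(XY) = E[X²]E[Y²] - (E[X]E[Y])²
E[Q] = 1, Var(Q) = 6.25
E[T] = 5, Var(T) = 1.3333333
E[Q²] = 6.25 + 1² = 7.25
E[T²] = 1.3333333 + 5² = 26.333333
Var(Z) = 7.25*26.333333 - (1*5)²
= 190.91667 - 25 = 165.91667

165.91667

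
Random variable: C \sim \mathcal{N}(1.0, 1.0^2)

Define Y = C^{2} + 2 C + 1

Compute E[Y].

E[Y] = 1*E[C²] + 2*E[C] + 1
E[C] = 1
E[C²] = Var(C) + (E[C])² = 1 + 1 = 2
E[Y] = 1*2 + 2*1 + 1 = 5

5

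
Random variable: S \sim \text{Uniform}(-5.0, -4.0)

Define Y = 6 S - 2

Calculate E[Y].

For Y = 6S - 2:
E[Y] = 6 * E[S] - 2
E[S] = (-5 - 4)/2 = -4.5
E[Y] = 6 * (-4.5) - 2 = -29

-29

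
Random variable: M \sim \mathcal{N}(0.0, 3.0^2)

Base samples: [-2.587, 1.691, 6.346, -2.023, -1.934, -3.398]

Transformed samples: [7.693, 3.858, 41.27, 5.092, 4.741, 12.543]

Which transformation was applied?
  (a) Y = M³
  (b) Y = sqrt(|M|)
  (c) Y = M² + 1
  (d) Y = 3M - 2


Checking option (c) Y = M² + 1:
  M = -2.587 -> Y = 7.693 ✓
  M = 1.691 -> Y = 3.858 ✓
  M = 6.346 -> Y = 41.27 ✓
All samples match this transformation.

(c) M² + 1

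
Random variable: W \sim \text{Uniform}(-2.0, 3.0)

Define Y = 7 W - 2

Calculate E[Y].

For Y = 7W - 2:
E[Y] = 7 * E[W] - 2
E[W] = (-2 + 3)/2 = 0.5
E[Y] = 7 * 0.5 - 2 = 1.5

1.5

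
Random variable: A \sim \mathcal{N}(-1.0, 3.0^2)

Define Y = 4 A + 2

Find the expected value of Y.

For Y = 4A + 2:
E[Y] = 4 * E[A] + 2
E[A] = -1.0 = -1
E[Y] = 4 * (-1) + 2 = -2

-2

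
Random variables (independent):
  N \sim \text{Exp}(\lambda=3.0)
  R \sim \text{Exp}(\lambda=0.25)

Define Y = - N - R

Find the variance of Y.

For independent RVs: Var(aX + bY) = a²Var(X) + b²Var(Y)
Var(N) = 0.11111111
Var(R) = 16
Var(Y) = (-1)²*0.11111111 + (-1)²*16
= 1*0.11111111 + 1*16 = 16.111111

16.111111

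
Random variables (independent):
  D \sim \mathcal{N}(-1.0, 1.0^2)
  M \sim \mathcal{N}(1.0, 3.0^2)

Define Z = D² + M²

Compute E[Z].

E[Z] = E[D²] + E[M²]
E[D²] = Var(D) + E[D]² = 1 + 1 = 2
E[M²] = Var(M) + E[M]² = 9 + 1 = 10
E[Z] = 2 + 10 = 12

12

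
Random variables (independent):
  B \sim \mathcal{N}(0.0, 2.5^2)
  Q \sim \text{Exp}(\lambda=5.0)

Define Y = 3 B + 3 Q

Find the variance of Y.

For independent RVs: Var(aX + bY) = a²Var(X) + b²Var(Y)
Var(B) = 6.25
Var(Q) = 0.04
Var(Y) = 3²*6.25 + 3²*0.04
= 9*6.25 + 9*0.04 = 56.61

56.61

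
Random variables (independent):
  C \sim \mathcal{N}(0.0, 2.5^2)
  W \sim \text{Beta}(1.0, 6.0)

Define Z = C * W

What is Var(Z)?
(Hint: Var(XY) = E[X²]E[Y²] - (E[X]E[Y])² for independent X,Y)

Var(XY) = E[X²]E[Y²] - (E[X]E[Y])²
E[C] = 0, Var(C) = 6.25
E[W] = 0.14285714, Var(W) = 0.015306122
E[C²] = 6.25 + 0² = 6.25
E[W²] = 0.015306122 + 0.14285714² = 0.035714286
Var(Z) = 6.25*0.035714286 - (0*0.14285714)²
= 0.22321429 - 0 = 0.22321429

0.22321429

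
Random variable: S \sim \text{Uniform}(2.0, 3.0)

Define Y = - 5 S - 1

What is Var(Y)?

For Y = aS + b: Var(Y) = a² * Var(S)
Var(S) = (3 - 2)^2/12 = 0.083333333
Var(Y) = (-5)² * 0.083333333 = 25 * 0.083333333 = 2.0833333

2.0833333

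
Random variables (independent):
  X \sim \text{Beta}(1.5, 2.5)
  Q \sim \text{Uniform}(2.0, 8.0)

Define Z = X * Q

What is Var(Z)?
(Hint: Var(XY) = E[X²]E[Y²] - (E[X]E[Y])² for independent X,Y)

Var(XY) = E[X²]E[Y²] - (E[X]E[Y])²
E[X] = 0.375, Var(X) = 0.046875
E[Q] = 5, Var(Q) = 3
E[X²] = 0.046875 + 0.375² = 0.1875
E[Q²] = 3 + 5² = 28
Var(Z) = 0.1875*28 - (0.375*5)²
= 5.25 - 3.515625 = 1.734375

1.734375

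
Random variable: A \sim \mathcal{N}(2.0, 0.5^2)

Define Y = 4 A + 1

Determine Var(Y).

For Y = aA + b: Var(Y) = a² * Var(A)
Var(A) = 0.5^2 = 0.25
Var(Y) = 4² * 0.25 = 16 * 0.25 = 4

4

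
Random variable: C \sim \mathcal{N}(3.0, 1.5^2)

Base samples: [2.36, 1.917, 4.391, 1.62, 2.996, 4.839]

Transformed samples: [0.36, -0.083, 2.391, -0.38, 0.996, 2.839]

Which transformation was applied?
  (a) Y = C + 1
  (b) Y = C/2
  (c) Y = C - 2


Checking option (c) Y = C - 2:
  C = 2.36 -> Y = 0.36 ✓
  C = 1.917 -> Y = -0.083 ✓
  C = 4.391 -> Y = 2.391 ✓
All samples match this transformation.

(c) C - 2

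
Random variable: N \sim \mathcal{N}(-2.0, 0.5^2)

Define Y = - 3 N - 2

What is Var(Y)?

For Y = aN + b: Var(Y) = a² * Var(N)
Var(N) = 0.5^2 = 0.25
Var(Y) = (-3)² * 0.25 = 9 * 0.25 = 2.25

2.25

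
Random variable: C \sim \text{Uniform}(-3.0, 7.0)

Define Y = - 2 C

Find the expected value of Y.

For Y = -2C:
E[Y] = -2 * E[C]
E[C] = (-3 + 7)/2 = 2
E[Y] = -2 * 2 = -4

-4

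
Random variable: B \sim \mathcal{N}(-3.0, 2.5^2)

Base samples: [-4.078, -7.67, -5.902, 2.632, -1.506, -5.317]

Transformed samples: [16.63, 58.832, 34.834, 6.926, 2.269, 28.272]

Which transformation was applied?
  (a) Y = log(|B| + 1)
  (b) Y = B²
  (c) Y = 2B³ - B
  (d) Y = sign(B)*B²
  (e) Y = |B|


Checking option (b) Y = B²:
  B = -4.078 -> Y = 16.63 ✓
  B = -7.67 -> Y = 58.832 ✓
  B = -5.902 -> Y = 34.834 ✓
All samples match this transformation.

(b) B²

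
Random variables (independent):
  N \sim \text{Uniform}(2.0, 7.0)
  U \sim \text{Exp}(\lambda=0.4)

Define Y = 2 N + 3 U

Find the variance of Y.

For independent RVs: Var(aX + bY) = a²Var(X) + b²Var(Y)
Var(N) = 2.0833333
Var(U) = 6.25
Var(Y) = 2²*2.0833333 + 3²*6.25
= 4*2.0833333 + 9*6.25 = 64.583333

64.583333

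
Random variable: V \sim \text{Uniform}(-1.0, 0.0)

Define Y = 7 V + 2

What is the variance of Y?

For Y = aV + b: Var(Y) = a² * Var(V)
Var(V) = (0 + 1)^2/12 = 0.083333333
Var(Y) = 7² * 0.083333333 = 49 * 0.083333333 = 4.0833333

4.0833333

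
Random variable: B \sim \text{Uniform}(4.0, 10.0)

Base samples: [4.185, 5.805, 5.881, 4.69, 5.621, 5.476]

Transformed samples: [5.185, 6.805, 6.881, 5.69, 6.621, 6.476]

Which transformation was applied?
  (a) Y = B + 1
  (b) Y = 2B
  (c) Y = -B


Checking option (a) Y = B + 1:
  B = 4.185 -> Y = 5.185 ✓
  B = 5.805 -> Y = 6.805 ✓
  B = 5.881 -> Y = 6.881 ✓
All samples match this transformation.

(a) B + 1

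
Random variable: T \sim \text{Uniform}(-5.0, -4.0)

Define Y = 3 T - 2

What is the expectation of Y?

For Y = 3T - 2:
E[Y] = 3 * E[T] - 2
E[T] = (-5 - 4)/2 = -4.5
E[Y] = 3 * (-4.5) - 2 = -15.5

-15.5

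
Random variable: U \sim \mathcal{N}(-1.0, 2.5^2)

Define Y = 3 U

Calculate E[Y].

For Y = 3U:
E[Y] = 3 * E[U]
E[U] = -1.0 = -1
E[Y] = 3 * (-1) = -3

-3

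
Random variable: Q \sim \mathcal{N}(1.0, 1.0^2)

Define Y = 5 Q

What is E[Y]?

For Y = 5Q:
E[Y] = 5 * E[Q]
E[Q] = 1.0 = 1
E[Y] = 5 * 1 = 5

5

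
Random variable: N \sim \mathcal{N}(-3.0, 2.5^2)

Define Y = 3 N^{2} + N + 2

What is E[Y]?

E[Y] = 3*E[N²] + 1*E[N] + 2
E[N] = -3
E[N²] = Var(N) + (E[N])² = 6.25 + 9 = 15.25
E[Y] = 3*15.25 + 1*(-3) + 2 = 44.75

44.75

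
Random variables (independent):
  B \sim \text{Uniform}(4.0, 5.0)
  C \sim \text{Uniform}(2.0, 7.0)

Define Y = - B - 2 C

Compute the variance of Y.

For independent RVs: Var(aX + bY) = a²Var(X) + b²Var(Y)
Var(B) = 0.083333333
Var(C) = 2.0833333
Var(Y) = (-1)²*0.083333333 + (-2)²*2.0833333
= 1*0.083333333 + 4*2.0833333 = 8.4166667

8.4166667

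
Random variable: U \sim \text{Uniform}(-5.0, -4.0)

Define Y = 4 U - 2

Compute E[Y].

For Y = 4U - 2:
E[Y] = 4 * E[U] - 2
E[U] = (-5 - 4)/2 = -4.5
E[Y] = 4 * (-4.5) - 2 = -20

-20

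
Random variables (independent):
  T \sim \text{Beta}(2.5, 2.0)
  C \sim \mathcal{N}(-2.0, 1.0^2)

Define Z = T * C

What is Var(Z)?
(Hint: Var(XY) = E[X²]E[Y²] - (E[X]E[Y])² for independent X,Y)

Var(XY) = E[X²]E[Y²] - (E[X]E[Y])²
E[T] = 0.55555556, Var(T) = 0.044893378
E[C] = -2, Var(C) = 1
E[T²] = 0.044893378 + 0.55555556² = 0.35353535
E[C²] = 1 + (-2)² = 5
Var(Z) = 0.35353535*5 - (0.55555556*(-2))²
= 1.7676768 - 1.2345679 = 0.53310887

0.53310887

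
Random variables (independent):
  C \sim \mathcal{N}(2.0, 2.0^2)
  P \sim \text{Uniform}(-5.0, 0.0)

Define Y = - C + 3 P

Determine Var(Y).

For independent RVs: Var(aX + bY) = a²Var(X) + b²Var(Y)
Var(C) = 4
Var(P) = 2.0833333
Var(Y) = (-1)²*4 + 3²*2.0833333
= 1*4 + 9*2.0833333 = 22.75

22.75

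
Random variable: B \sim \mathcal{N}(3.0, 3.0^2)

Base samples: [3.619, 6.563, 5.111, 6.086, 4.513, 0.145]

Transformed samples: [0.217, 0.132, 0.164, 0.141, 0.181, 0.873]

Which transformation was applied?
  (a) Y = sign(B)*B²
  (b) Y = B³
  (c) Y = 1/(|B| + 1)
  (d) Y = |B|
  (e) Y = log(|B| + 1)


Checking option (c) Y = 1/(|B| + 1):
  B = 3.619 -> Y = 0.217 ✓
  B = 6.563 -> Y = 0.132 ✓
  B = 5.111 -> Y = 0.164 ✓
All samples match this transformation.

(c) 1/(|B| + 1)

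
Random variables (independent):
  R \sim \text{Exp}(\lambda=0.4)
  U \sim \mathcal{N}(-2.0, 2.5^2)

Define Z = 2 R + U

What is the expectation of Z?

E[Z] = 2*E[R] + 1*E[U]
E[R] = 2.5
E[U] = -2
E[Z] = 2*2.5 + 1*(-2) = 3

3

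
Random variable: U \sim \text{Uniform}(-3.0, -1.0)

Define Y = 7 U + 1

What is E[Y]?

For Y = 7U + 1:
E[Y] = 7 * E[U] + 1
E[U] = (-3 - 1)/2 = -2
E[Y] = 7 * (-2) + 1 = -13

-13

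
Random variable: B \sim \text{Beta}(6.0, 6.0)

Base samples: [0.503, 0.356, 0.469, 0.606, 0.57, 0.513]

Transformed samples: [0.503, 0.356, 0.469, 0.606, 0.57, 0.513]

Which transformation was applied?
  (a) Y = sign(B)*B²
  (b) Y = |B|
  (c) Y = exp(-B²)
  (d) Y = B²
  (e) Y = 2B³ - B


Checking option (b) Y = |B|:
  B = 0.503 -> Y = 0.503 ✓
  B = 0.356 -> Y = 0.356 ✓
  B = 0.469 -> Y = 0.469 ✓
All samples match this transformation.

(b) |B|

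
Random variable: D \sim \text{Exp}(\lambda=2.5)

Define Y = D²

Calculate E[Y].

Using E[X²] = Var(X) + (E[X])²:
E[D] = 0.4
Var(D) = 1/2.5^2 = 0.16
E[D²] = 0.16 + 0.4² = 0.16 + 0.16 = 0.32

0.32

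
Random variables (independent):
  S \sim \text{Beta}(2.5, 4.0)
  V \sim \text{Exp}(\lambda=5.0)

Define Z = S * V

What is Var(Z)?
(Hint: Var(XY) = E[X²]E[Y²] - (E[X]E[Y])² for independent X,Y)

Var(XY) = E[X²]E[Y²] - (E[X]E[Y])²
E[S] = 0.38461538, Var(S) = 0.031558185
E[V] = 0.2, Var(V) = 0.04
E[S²] = 0.031558185 + 0.38461538² = 0.17948718
E[V²] = 0.04 + 0.2² = 0.08
Var(Z) = 0.17948718*0.08 - (0.38461538*0.2)²
= 0.014358974 - 0.0059171598 = 0.0084418146

0.0084418146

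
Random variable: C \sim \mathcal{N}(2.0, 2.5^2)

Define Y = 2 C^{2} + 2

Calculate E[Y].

E[Y] = 2*E[C²] + 2
E[C] = 2
E[C²] = Var(C) + (E[C])² = 6.25 + 4 = 10.25
E[Y] = 2*10.25 + 2 = 22.5

22.5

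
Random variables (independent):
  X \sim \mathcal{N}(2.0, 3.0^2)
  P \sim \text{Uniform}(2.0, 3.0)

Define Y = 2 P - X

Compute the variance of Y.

For independent RVs: Var(aX + bY) = a²Var(X) + b²Var(Y)
Var(X) = 9
Var(P) = 0.083333333
Var(Y) = (-1)²*9 + 2²*0.083333333
= 1*9 + 4*0.083333333 = 9.3333333

9.3333333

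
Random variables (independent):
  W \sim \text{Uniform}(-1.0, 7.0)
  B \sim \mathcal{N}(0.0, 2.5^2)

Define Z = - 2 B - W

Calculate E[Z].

E[Z] = -1*E[W] - 2*E[B]
E[W] = 3
E[B] = 0
E[Z] = -1*3 - 2*0 = -3

-3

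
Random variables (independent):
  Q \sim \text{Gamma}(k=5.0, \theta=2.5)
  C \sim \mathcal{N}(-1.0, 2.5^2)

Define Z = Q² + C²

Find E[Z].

E[Z] = E[Q²] + E[C²]
E[Q²] = Var(Q) + E[Q]² = 31.25 + 156.25 = 187.5
E[C²] = Var(C) + E[C]² = 6.25 + 1 = 7.25
E[Z] = 187.5 + 7.25 = 194.75

194.75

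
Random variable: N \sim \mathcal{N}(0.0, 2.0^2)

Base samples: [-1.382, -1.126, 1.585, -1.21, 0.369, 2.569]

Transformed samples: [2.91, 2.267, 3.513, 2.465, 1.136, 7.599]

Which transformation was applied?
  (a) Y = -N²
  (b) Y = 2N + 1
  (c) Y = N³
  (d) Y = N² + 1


Checking option (d) Y = N² + 1:
  N = -1.382 -> Y = 2.91 ✓
  N = -1.126 -> Y = 2.267 ✓
  N = 1.585 -> Y = 3.513 ✓
All samples match this transformation.

(d) N² + 1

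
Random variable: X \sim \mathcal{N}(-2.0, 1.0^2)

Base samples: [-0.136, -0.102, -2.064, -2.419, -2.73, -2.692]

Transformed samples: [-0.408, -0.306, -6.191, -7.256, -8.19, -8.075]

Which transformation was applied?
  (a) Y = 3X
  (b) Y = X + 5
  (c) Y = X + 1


Checking option (a) Y = 3X:
  X = -0.136 -> Y = -0.408 ✓
  X = -0.102 -> Y = -0.306 ✓
  X = -2.064 -> Y = -6.191 ✓
All samples match this transformation.

(a) 3X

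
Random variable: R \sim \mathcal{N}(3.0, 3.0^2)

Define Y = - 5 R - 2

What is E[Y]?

For Y = -5R - 2:
E[Y] = -5 * E[R] - 2
E[R] = 3.0 = 3
E[Y] = -5 * 3 - 2 = -17

-17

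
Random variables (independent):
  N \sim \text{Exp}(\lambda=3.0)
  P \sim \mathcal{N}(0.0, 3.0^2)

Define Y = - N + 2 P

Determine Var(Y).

For independent RVs: Var(aX + bY) = a²Var(X) + b²Var(Y)
Var(N) = 0.11111111
Var(P) = 9
Var(Y) = (-1)²*0.11111111 + 2²*9
= 1*0.11111111 + 4*9 = 36.111111

36.111111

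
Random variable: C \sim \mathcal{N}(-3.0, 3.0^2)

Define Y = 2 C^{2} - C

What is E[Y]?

E[Y] = 2*E[C²] - 1*E[C]
E[C] = -3
E[C²] = Var(C) + (E[C])² = 9 + 9 = 18
E[Y] = 2*18 - 1*(-3) = 39

39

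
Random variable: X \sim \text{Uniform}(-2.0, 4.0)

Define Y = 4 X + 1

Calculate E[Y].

For Y = 4X + 1:
E[Y] = 4 * E[X] + 1
E[X] = (-2 + 4)/2 = 1
E[Y] = 4 * 1 + 1 = 5

5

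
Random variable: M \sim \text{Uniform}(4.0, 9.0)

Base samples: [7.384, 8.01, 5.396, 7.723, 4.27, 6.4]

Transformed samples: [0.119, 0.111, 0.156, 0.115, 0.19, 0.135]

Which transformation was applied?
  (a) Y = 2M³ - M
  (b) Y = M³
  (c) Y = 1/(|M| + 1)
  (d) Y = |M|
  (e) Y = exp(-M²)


Checking option (c) Y = 1/(|M| + 1):
  M = 7.384 -> Y = 0.119 ✓
  M = 8.01 -> Y = 0.111 ✓
  M = 5.396 -> Y = 0.156 ✓
All samples match this transformation.

(c) 1/(|M| + 1)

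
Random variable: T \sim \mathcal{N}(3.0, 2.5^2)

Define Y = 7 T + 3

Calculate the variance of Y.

For Y = aT + b: Var(Y) = a² * Var(T)
Var(T) = 2.5^2 = 6.25
Var(Y) = 7² * 6.25 = 49 * 6.25 = 306.25

306.25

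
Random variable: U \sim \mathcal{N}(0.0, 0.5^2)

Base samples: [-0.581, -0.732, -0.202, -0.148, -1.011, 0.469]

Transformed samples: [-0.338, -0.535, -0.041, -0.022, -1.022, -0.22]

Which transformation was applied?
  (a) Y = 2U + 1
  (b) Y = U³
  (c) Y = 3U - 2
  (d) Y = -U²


Checking option (d) Y = -U²:
  U = -0.581 -> Y = -0.338 ✓
  U = -0.732 -> Y = -0.535 ✓
  U = -0.202 -> Y = -0.041 ✓
All samples match this transformation.

(d) -U²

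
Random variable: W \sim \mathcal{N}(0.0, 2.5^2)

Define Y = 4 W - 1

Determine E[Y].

For Y = 4W - 1:
E[Y] = 4 * E[W] - 1
E[W] = 0.0 = 0
E[Y] = 4 * 0 - 1 = -1

-1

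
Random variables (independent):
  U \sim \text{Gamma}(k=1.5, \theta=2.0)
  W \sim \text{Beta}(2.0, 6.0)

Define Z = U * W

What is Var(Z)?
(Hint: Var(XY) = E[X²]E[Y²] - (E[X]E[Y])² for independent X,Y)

Var(XY) = E[X²]E[Y²] - (E[X]E[Y])²
E[U] = 3, Var(U) = 6
E[W] = 0.25, Var(W) = 0.020833333
E[U²] = 6 + 3² = 15
E[W²] = 0.020833333 + 0.25² = 0.083333333
Var(Z) = 15*0.083333333 - (3*0.25)²
= 1.25 - 0.5625 = 0.6875

0.6875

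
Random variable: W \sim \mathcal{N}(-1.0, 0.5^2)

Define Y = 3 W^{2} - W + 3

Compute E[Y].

E[Y] = 3*E[W²] - 1*E[W] + 3
E[W] = -1
E[W²] = Var(W) + (E[W])² = 0.25 + 1 = 1.25
E[Y] = 3*1.25 - 1*(-1) + 3 = 7.75

7.75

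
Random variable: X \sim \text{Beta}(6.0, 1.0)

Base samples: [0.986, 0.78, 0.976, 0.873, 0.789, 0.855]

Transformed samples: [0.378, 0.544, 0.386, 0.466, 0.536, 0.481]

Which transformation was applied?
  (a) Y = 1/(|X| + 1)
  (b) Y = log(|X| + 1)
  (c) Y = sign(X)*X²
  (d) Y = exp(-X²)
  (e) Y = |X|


Checking option (d) Y = exp(-X²):
  X = 0.986 -> Y = 0.378 ✓
  X = 0.78 -> Y = 0.544 ✓
  X = 0.976 -> Y = 0.386 ✓
All samples match this transformation.

(d) exp(-X²)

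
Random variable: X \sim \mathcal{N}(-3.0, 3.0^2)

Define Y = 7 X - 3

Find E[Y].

For Y = 7X - 3:
E[Y] = 7 * E[X] - 3
E[X] = -3.0 = -3
E[Y] = 7 * (-3) - 3 = -24

-24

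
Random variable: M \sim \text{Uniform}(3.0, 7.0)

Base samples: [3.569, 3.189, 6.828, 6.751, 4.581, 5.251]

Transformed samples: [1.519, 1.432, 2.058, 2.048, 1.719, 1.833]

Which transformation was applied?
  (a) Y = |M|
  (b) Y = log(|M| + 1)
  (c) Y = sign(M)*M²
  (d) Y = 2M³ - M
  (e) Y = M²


Checking option (b) Y = log(|M| + 1):
  M = 3.569 -> Y = 1.519 ✓
  M = 3.189 -> Y = 1.432 ✓
  M = 6.828 -> Y = 2.058 ✓
All samples match this transformation.

(b) log(|M| + 1)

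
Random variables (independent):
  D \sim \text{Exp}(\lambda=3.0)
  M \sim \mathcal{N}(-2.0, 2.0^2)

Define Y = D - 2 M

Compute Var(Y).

For independent RVs: Var(aX + bY) = a²Var(X) + b²Var(Y)
Var(D) = 0.11111111
Var(M) = 4
Var(Y) = 1²*0.11111111 + (-2)²*4
= 1*0.11111111 + 4*4 = 16.111111

16.111111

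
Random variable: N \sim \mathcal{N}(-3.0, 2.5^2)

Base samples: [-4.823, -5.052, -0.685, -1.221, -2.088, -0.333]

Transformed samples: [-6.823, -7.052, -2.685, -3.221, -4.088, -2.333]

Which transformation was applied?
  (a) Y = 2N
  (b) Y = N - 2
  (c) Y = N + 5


Checking option (b) Y = N - 2:
  N = -4.823 -> Y = -6.823 ✓
  N = -5.052 -> Y = -7.052 ✓
  N = -0.685 -> Y = -2.685 ✓
All samples match this transformation.

(b) N - 2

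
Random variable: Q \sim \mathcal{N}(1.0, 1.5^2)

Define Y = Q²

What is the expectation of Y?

Using E[X²] = Var(X) + (E[X])²:
E[Q] = 1
Var(Q) = 1.5^2 = 2.25
E[Q²] = 2.25 + 1² = 2.25 + 1 = 3.25

3.25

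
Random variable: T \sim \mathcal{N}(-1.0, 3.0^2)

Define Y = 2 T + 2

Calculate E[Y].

For Y = 2T + 2:
E[Y] = 2 * E[T] + 2
E[T] = -1.0 = -1
E[Y] = 2 * (-1) + 2 = 0

0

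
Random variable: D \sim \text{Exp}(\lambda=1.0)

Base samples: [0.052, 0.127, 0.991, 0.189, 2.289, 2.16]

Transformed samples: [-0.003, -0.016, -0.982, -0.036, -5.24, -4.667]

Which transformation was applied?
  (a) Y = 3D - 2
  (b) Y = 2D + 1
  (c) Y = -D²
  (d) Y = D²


Checking option (c) Y = -D²:
  D = 0.052 -> Y = -0.003 ✓
  D = 0.127 -> Y = -0.016 ✓
  D = 0.991 -> Y = -0.982 ✓
All samples match this transformation.

(c) -D²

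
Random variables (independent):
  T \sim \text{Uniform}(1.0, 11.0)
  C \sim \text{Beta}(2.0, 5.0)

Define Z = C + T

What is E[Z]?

E[Z] = 1*E[T] + 1*E[C]
E[T] = 6
E[C] = 0.28571429
E[Z] = 1*6 + 1*0.28571429 = 6.2857143

6.2857143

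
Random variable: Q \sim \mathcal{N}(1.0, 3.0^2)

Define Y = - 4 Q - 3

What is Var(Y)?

For Y = aQ + b: Var(Y) = a² * Var(Q)
Var(Q) = 3.0^2 = 9
Var(Y) = (-4)² * 9 = 16 * 9 = 144

144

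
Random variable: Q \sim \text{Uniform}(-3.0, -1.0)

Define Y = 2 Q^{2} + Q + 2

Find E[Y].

E[Y] = 2*E[Q²] + 1*E[Q] + 2
E[Q] = -2
E[Q²] = Var(Q) + (E[Q])² = 0.33333333 + 4 = 4.3333333
E[Y] = 2*4.3333333 + 1*(-2) + 2 = 8.6666667

8.6666667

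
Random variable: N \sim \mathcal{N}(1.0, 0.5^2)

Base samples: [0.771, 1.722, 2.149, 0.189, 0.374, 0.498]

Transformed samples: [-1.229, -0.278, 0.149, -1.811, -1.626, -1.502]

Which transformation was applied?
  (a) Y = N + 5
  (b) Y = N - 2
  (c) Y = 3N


Checking option (b) Y = N - 2:
  N = 0.771 -> Y = -1.229 ✓
  N = 1.722 -> Y = -0.278 ✓
  N = 2.149 -> Y = 0.149 ✓
All samples match this transformation.

(b) N - 2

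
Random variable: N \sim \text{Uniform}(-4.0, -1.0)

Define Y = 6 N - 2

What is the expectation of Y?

For Y = 6N - 2:
E[Y] = 6 * E[N] - 2
E[N] = (-4 - 1)/2 = -2.5
E[Y] = 6 * (-2.5) - 2 = -17

-17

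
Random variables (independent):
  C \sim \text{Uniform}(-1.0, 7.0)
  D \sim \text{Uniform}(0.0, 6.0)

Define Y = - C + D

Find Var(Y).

For independent RVs: Var(aX + bY) = a²Var(X) + b²Var(Y)
Var(C) = 5.3333333
Var(D) = 3
Var(Y) = (-1)²*5.3333333 + 1²*3
= 1*5.3333333 + 1*3 = 8.3333333

8.3333333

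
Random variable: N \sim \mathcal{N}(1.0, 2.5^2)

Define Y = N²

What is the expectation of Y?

Using E[X²] = Var(X) + (E[X])²:
E[N] = 1
Var(N) = 2.5^2 = 6.25
E[N²] = 6.25 + 1² = 6.25 + 1 = 7.25

7.25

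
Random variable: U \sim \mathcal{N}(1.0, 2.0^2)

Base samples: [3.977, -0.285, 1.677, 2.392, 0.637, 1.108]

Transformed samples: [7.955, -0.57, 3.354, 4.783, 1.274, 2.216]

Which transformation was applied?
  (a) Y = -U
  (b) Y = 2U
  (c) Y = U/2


Checking option (b) Y = 2U:
  U = 3.977 -> Y = 7.955 ✓
  U = -0.285 -> Y = -0.57 ✓
  U = 1.677 -> Y = 3.354 ✓
All samples match this transformation.

(b) 2U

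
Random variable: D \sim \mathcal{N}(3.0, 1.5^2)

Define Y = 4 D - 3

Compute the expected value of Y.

For Y = 4D - 3:
E[Y] = 4 * E[D] - 3
E[D] = 3.0 = 3
E[Y] = 4 * 3 - 3 = 9

9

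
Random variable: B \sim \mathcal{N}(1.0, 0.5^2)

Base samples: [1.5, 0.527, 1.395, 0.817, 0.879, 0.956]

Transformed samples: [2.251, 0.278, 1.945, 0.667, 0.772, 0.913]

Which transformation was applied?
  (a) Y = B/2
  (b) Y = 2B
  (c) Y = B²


Checking option (c) Y = B²:
  B = 1.5 -> Y = 2.251 ✓
  B = 0.527 -> Y = 0.278 ✓
  B = 1.395 -> Y = 1.945 ✓
All samples match this transformation.

(c) B²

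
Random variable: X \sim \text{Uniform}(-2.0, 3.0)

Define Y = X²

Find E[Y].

E[X²] = Var(X) + (E[X])² = 2.0833333 + 0.25 = 2.3333333

2.3333333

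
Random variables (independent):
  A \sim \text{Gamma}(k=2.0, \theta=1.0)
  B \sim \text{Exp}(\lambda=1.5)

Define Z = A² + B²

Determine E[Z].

E[Z] = E[A²] + E[B²]
E[A²] = Var(A) + E[A]² = 2 + 4 = 6
E[B²] = Var(B) + E[B]² = 0.44444444 + 0.44444444 = 0.88888889
E[Z] = 6 + 0.88888889 = 6.8888889

6.8888889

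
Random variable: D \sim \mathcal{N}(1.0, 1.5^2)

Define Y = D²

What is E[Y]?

E[D²] = Var(D) + (E[D])² = 2.25 + 1 = 3.25

3.25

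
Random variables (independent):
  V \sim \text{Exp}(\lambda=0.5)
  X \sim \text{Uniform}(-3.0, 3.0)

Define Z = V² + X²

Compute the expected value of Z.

E[Z] = E[V²] + E[X²]
E[V²] = Var(V) + E[V]² = 4 + 4 = 8
E[X²] = Var(X) + E[X]² = 3 + 0 = 3
E[Z] = 8 + 3 = 11

11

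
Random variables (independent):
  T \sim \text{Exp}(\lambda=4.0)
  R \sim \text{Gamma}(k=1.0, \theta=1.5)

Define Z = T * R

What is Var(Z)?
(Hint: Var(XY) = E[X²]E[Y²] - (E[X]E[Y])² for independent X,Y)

Var(XY) = E[X²]E[Y²] - (E[X]E[Y])²
E[T] = 0.25, Var(T) = 0.0625
E[R] = 1.5, Var(R) = 2.25
E[T²] = 0.0625 + 0.25² = 0.125
E[R²] = 2.25 + 1.5² = 4.5
Var(Z) = 0.125*4.5 - (0.25*1.5)²
= 0.5625 - 0.140625 = 0.421875

0.421875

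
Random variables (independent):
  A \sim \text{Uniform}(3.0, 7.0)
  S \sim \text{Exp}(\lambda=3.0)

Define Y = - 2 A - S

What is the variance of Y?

For independent RVs: Var(aX + bY) = a²Var(X) + b²Var(Y)
Var(A) = 1.3333333
Var(S) = 0.11111111
Var(Y) = (-2)²*1.3333333 + (-1)²*0.11111111
= 4*1.3333333 + 1*0.11111111 = 5.4444444

5.4444444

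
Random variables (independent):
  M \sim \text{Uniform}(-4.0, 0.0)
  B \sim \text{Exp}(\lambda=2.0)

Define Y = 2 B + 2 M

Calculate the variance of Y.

For independent RVs: Var(aX + bY) = a²Var(X) + b²Var(Y)
Var(M) = 1.3333333
Var(B) = 0.25
Var(Y) = 2²*1.3333333 + 2²*0.25
= 4*1.3333333 + 4*0.25 = 6.3333333

6.3333333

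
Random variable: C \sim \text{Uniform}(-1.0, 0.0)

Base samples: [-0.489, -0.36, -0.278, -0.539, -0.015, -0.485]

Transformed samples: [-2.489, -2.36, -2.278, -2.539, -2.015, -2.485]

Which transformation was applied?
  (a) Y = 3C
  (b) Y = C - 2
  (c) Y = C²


Checking option (b) Y = C - 2:
  C = -0.489 -> Y = -2.489 ✓
  C = -0.36 -> Y = -2.36 ✓
  C = -0.278 -> Y = -2.278 ✓
All samples match this transformation.

(b) C - 2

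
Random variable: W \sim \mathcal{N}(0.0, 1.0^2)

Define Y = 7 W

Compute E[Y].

For Y = 7W:
E[Y] = 7 * E[W]
E[W] = 0.0 = 0
E[Y] = 7 * 0 = 0

0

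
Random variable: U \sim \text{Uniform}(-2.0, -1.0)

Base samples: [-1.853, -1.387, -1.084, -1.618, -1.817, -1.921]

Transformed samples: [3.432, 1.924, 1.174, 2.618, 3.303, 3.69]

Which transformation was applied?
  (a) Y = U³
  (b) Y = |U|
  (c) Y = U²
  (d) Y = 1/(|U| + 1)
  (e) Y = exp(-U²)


Checking option (c) Y = U²:
  U = -1.853 -> Y = 3.432 ✓
  U = -1.387 -> Y = 1.924 ✓
  U = -1.084 -> Y = 1.174 ✓
All samples match this transformation.

(c) U²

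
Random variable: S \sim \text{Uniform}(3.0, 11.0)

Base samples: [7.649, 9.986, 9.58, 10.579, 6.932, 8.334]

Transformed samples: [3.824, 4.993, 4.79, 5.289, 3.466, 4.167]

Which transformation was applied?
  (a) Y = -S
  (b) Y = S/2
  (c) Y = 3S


Checking option (b) Y = S/2:
  S = 7.649 -> Y = 3.824 ✓
  S = 9.986 -> Y = 4.993 ✓
  S = 9.58 -> Y = 4.79 ✓
All samples match this transformation.

(b) S/2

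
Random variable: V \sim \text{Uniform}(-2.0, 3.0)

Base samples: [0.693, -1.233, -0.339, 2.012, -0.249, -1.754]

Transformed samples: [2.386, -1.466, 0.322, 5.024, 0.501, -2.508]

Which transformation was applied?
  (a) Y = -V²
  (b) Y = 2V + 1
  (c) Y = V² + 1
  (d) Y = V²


Checking option (b) Y = 2V + 1:
  V = 0.693 -> Y = 2.386 ✓
  V = -1.233 -> Y = -1.466 ✓
  V = -0.339 -> Y = 0.322 ✓
All samples match this transformation.

(b) 2V + 1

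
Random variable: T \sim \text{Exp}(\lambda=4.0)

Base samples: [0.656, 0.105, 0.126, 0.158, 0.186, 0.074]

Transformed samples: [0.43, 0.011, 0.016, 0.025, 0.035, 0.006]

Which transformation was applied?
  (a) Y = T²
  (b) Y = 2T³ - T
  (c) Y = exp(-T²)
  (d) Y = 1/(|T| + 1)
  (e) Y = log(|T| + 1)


Checking option (a) Y = T²:
  T = 0.656 -> Y = 0.43 ✓
  T = 0.105 -> Y = 0.011 ✓
  T = 0.126 -> Y = 0.016 ✓
All samples match this transformation.

(a) T²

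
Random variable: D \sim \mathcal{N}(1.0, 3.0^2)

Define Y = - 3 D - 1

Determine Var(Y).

For Y = aD + b: Var(Y) = a² * Var(D)
Var(D) = 3.0^2 = 9
Var(Y) = (-3)² * 9 = 9 * 9 = 81

81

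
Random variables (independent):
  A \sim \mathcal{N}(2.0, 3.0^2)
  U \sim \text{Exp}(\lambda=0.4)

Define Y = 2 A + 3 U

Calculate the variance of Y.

For independent RVs: Var(aX + bY) = a²Var(X) + b²Var(Y)
Var(A) = 9
Var(U) = 6.25
Var(Y) = 2²*9 + 3²*6.25
= 4*9 + 9*6.25 = 92.25

92.25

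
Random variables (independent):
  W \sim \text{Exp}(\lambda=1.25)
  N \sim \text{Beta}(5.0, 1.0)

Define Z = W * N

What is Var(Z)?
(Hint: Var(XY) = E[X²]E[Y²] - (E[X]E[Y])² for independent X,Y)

Var(XY) = E[X²]E[Y²] - (E[X]E[Y])²
E[W] = 0.8, Var(W) = 0.64
E[N] = 0.83333333, Var(N) = 0.01984127
E[W²] = 0.64 + 0.8² = 1.28
E[N²] = 0.01984127 + 0.83333333² = 0.71428571
Var(Z) = 1.28*0.71428571 - (0.8*0.83333333)²
= 0.91428571 - 0.44444444 = 0.46984127

0.46984127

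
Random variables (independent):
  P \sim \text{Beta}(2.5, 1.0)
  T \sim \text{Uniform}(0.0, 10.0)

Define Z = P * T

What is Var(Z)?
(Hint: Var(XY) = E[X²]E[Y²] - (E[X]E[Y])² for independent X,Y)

Var(XY) = E[X²]E[Y²] - (E[X]E[Y])²
E[P] = 0.71428571, Var(P) = 0.045351474
E[T] = 5, Var(T) = 8.3333333
E[P²] = 0.045351474 + 0.71428571² = 0.55555556
E[T²] = 8.3333333 + 5² = 33.333333
Var(Z) = 0.55555556*33.333333 - (0.71428571*5)²
= 18.518519 - 12.755102 = 5.7634165

5.7634165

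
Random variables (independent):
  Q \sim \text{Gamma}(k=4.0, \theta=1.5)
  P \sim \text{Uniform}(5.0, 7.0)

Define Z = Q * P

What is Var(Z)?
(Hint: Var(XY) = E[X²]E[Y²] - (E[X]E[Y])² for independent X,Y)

Var(XY) = E[X²]E[Y²] - (E[X]E[Y])²
E[Q] = 6, Var(Q) = 9
E[P] = 6, Var(P) = 0.33333333
E[Q²] = 9 + 6² = 45
E[P²] = 0.33333333 + 6² = 36.333333
Var(Z) = 45*36.333333 - (6*6)²
= 1635 - 1296 = 339

339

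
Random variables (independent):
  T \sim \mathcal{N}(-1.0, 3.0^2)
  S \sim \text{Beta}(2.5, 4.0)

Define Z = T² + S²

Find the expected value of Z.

E[Z] = E[T²] + E[S²]
E[T²] = Var(T) + E[T]² = 9 + 1 = 10
E[S²] = Var(S) + E[S]² = 0.031558185 + 0.14792899 = 0.17948718
E[Z] = 10 + 0.17948718 = 10.179487

10.179487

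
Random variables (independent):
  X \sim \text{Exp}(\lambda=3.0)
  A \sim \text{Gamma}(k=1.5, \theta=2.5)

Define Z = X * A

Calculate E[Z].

For independent RVs: E[XY] = E[X]*E[Y]
E[X] = 0.33333333
E[A] = 3.75
E[Z] = 0.33333333 * 3.75 = 1.25

1.25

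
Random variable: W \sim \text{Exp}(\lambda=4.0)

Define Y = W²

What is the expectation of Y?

Using E[X²] = Var(X) + (E[X])²:
E[W] = 0.25
Var(W) = 1/4.0^2 = 0.0625
E[W²] = 0.0625 + 0.25² = 0.0625 + 0.0625 = 0.125

0.125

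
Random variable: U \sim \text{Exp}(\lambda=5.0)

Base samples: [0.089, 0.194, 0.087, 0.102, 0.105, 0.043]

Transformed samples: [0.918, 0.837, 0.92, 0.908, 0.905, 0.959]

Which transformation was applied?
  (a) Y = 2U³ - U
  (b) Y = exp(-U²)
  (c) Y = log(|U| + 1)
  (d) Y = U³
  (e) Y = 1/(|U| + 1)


Checking option (e) Y = 1/(|U| + 1):
  U = 0.089 -> Y = 0.918 ✓
  U = 0.194 -> Y = 0.837 ✓
  U = 0.087 -> Y = 0.92 ✓
All samples match this transformation.

(e) 1/(|U| + 1)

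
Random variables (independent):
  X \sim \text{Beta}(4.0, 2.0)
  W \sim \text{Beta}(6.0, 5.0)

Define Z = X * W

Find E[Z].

For independent RVs: E[XY] = E[X]*E[Y]
E[X] = 0.66666667
E[W] = 0.54545455
E[Z] = 0.66666667 * 0.54545455 = 0.36363636

0.36363636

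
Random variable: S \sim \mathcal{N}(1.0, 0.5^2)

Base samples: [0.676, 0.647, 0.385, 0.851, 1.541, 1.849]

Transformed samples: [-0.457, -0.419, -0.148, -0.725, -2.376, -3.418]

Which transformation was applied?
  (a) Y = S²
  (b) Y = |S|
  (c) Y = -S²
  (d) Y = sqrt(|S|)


Checking option (c) Y = -S²:
  S = 0.676 -> Y = -0.457 ✓
  S = 0.647 -> Y = -0.419 ✓
  S = 0.385 -> Y = -0.148 ✓
All samples match this transformation.

(c) -S²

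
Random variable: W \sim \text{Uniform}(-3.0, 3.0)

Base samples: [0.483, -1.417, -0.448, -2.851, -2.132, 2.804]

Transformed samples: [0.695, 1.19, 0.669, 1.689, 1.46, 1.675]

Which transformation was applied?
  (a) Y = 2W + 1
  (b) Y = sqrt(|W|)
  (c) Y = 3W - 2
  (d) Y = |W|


Checking option (b) Y = sqrt(|W|):
  W = 0.483 -> Y = 0.695 ✓
  W = -1.417 -> Y = 1.19 ✓
  W = -0.448 -> Y = 0.669 ✓
All samples match this transformation.

(b) sqrt(|W|)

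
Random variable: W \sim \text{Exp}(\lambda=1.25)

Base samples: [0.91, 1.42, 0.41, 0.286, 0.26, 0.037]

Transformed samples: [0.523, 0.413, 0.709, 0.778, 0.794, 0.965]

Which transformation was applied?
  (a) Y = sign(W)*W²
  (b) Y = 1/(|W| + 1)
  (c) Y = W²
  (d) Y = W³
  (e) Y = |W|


Checking option (b) Y = 1/(|W| + 1):
  W = 0.91 -> Y = 0.523 ✓
  W = 1.42 -> Y = 0.413 ✓
  W = 0.41 -> Y = 0.709 ✓
All samples match this transformation.

(b) 1/(|W| + 1)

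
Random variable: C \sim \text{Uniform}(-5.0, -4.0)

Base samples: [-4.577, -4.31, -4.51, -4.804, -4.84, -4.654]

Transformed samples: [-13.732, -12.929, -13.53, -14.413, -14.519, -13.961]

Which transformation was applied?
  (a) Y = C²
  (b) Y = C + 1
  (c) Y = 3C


Checking option (c) Y = 3C:
  C = -4.577 -> Y = -13.732 ✓
  C = -4.31 -> Y = -12.929 ✓
  C = -4.51 -> Y = -13.53 ✓
All samples match this transformation.

(c) 3C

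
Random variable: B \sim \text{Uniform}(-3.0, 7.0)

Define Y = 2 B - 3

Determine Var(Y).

For Y = aB + b: Var(Y) = a² * Var(B)
Var(B) = (7 + 3)^2/12 = 8.3333333
Var(Y) = 2² * 8.3333333 = 4 * 8.3333333 = 33.333333

33.333333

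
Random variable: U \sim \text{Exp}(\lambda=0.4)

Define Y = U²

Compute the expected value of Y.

E[U²] = Var(U) + (E[U])² = 6.25 + 6.25 = 12.5

12.5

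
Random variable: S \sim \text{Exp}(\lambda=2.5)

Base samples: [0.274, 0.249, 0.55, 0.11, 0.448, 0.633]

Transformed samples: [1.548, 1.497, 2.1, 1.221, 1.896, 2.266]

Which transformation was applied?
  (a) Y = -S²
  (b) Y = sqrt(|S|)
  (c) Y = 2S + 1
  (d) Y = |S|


Checking option (c) Y = 2S + 1:
  S = 0.274 -> Y = 1.548 ✓
  S = 0.249 -> Y = 1.497 ✓
  S = 0.55 -> Y = 2.1 ✓
All samples match this transformation.

(c) 2S + 1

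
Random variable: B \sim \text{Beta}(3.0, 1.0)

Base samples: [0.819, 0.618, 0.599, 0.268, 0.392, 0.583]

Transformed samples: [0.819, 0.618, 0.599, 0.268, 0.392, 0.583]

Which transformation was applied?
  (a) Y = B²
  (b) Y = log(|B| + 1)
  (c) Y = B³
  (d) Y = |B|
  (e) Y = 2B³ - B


Checking option (d) Y = |B|:
  B = 0.819 -> Y = 0.819 ✓
  B = 0.618 -> Y = 0.618 ✓
  B = 0.599 -> Y = 0.599 ✓
All samples match this transformation.

(d) |B|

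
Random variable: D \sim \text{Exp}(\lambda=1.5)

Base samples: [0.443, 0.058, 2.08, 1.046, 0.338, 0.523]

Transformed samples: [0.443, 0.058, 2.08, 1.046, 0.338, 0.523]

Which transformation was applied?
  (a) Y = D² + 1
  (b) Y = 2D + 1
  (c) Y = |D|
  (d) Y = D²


Checking option (c) Y = |D|:
  D = 0.443 -> Y = 0.443 ✓
  D = 0.058 -> Y = 0.058 ✓
  D = 2.08 -> Y = 2.08 ✓
All samples match this transformation.

(c) |D|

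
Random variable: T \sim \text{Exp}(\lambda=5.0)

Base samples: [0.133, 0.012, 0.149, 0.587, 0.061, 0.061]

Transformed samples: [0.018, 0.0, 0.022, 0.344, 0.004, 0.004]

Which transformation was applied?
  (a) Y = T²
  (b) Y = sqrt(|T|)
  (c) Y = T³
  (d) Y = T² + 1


Checking option (a) Y = T²:
  T = 0.133 -> Y = 0.018 ✓
  T = 0.012 -> Y = 0.0 ✓
  T = 0.149 -> Y = 0.022 ✓
All samples match this transformation.

(a) T²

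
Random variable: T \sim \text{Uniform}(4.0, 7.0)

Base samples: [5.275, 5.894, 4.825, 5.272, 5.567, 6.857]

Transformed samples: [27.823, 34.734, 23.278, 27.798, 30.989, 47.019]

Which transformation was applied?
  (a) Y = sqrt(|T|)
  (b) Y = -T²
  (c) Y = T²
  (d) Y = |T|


Checking option (c) Y = T²:
  T = 5.275 -> Y = 27.823 ✓
  T = 5.894 -> Y = 34.734 ✓
  T = 4.825 -> Y = 23.278 ✓
All samples match this transformation.

(c) T²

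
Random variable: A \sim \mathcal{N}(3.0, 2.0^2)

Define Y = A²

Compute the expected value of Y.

E[A²] = Var(A) + (E[A])² = 4 + 9 = 13

13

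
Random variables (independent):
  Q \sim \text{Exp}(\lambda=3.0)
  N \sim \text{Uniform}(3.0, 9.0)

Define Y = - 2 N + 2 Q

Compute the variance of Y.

For independent RVs: Var(aX + bY) = a²Var(X) + b²Var(Y)
Var(Q) = 0.11111111
Var(N) = 3
Var(Y) = 2²*0.11111111 + (-2)²*3
= 4*0.11111111 + 4*3 = 12.444444

12.444444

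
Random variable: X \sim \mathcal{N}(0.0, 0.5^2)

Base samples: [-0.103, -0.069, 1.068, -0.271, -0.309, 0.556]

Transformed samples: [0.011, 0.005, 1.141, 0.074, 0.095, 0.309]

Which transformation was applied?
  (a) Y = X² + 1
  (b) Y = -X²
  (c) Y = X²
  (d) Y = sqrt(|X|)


Checking option (c) Y = X²:
  X = -0.103 -> Y = 0.011 ✓
  X = -0.069 -> Y = 0.005 ✓
  X = 1.068 -> Y = 1.141 ✓
All samples match this transformation.

(c) X²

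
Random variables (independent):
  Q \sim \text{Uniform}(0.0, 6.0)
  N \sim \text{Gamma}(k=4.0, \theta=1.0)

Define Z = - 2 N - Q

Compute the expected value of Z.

E[Z] = -1*E[Q] - 2*E[N]
E[Q] = 3
E[N] = 4
E[Z] = -1*3 - 2*4 = -11

-11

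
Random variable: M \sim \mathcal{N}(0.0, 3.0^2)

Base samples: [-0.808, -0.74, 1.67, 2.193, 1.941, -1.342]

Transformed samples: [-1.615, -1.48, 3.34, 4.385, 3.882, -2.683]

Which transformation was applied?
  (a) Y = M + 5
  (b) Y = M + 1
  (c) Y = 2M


Checking option (c) Y = 2M:
  M = -0.808 -> Y = -1.615 ✓
  M = -0.74 -> Y = -1.48 ✓
  M = 1.67 -> Y = 3.34 ✓
All samples match this transformation.

(c) 2M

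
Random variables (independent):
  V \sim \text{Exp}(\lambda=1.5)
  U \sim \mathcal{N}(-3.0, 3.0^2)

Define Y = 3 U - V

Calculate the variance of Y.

For independent RVs: Var(aX + bY) = a²Var(X) + b²Var(Y)
Var(V) = 0.44444444
Var(U) = 9
Var(Y) = (-1)²*0.44444444 + 3²*9
= 1*0.44444444 + 9*9 = 81.444444

81.444444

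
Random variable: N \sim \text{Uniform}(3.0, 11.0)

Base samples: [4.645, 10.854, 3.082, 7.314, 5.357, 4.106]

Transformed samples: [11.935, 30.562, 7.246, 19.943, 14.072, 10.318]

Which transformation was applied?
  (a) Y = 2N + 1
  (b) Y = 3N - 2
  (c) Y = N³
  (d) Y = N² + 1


Checking option (b) Y = 3N - 2:
  N = 4.645 -> Y = 11.935 ✓
  N = 10.854 -> Y = 30.562 ✓
  N = 3.082 -> Y = 7.246 ✓
All samples match this transformation.

(b) 3N - 2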